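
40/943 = 40/943 =0.04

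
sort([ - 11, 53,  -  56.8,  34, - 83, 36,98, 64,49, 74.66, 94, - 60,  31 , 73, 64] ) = [-83, - 60, -56.8, - 11,31,34,36, 49,  53, 64,  64,73, 74.66, 94, 98] 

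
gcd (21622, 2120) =2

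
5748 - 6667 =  - 919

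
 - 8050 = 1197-9247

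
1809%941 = 868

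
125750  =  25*5030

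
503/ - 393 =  - 2 + 283/393 = - 1.28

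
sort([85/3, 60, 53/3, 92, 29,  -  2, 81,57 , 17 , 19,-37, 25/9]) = [ - 37, - 2, 25/9,17,53/3,19,85/3, 29, 57,60,81, 92] 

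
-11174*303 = - 3385722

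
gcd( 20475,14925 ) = 75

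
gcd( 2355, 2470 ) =5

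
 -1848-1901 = - 3749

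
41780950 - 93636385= - 51855435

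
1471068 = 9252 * 159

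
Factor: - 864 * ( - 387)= 2^5*3^5*43^1  =  334368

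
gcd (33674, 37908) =2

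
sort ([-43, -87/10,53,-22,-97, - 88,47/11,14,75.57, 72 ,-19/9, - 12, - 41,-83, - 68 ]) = [ - 97,- 88,-83,-68, - 43, - 41, - 22, - 12,-87/10 , - 19/9,  47/11, 14,53, 72,75.57]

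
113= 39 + 74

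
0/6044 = 0 = 0.00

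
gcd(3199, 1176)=7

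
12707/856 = 14 + 723/856 =14.84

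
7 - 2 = 5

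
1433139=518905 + 914234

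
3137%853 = 578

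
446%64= 62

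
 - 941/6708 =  -1+5767/6708 = - 0.14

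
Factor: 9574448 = 2^4*13^1*191^1*241^1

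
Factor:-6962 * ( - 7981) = 55563722 = 2^1*23^1 * 59^2*347^1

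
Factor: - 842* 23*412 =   -  2^3* 23^1*103^1*421^1 = - 7978792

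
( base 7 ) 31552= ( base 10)7828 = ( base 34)6Q8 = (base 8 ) 17224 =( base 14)2bd2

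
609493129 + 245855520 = 855348649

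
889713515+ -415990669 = 473722846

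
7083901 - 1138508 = 5945393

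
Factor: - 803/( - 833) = 7^(-2 ) * 11^1*17^(-1)*73^1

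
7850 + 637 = 8487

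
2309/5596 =2309/5596=0.41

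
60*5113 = 306780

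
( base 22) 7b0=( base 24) 676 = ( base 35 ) 2XP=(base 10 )3630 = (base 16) e2e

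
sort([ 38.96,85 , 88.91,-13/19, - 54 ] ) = [ -54, - 13/19,38.96 , 85, 88.91]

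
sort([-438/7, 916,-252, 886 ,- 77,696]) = [-252, - 77  , - 438/7  ,  696, 886 , 916]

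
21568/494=10784/247 = 43.66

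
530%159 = 53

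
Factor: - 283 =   -  283^1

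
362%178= 6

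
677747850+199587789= 877335639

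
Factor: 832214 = 2^1*416107^1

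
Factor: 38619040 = 2^5*5^1 * 59^1 * 4091^1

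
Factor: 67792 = 2^4  *19^1  *223^1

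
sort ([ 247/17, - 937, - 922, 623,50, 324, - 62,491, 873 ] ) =[ - 937 , - 922, - 62, 247/17, 50, 324, 491,  623, 873]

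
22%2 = 0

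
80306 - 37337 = 42969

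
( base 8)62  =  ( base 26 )1O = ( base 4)302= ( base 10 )50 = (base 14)38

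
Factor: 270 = 2^1*3^3*5^1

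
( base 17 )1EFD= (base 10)9227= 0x240B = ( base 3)110122202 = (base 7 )35621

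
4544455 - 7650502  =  - 3106047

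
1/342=1/342 = 0.00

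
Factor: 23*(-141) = - 3^1 * 23^1*47^1 = -3243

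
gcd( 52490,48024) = 58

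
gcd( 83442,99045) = 3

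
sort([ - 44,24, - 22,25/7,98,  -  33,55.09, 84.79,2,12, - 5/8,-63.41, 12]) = [ - 63.41, - 44, - 33, - 22, - 5/8,2,25/7,12, 12,24,55.09 , 84.79, 98]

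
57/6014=57/6014 = 0.01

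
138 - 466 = -328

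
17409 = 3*5803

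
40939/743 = 55 + 74/743 = 55.10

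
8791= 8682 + 109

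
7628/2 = 3814 = 3814.00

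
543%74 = 25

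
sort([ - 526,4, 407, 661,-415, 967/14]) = [ - 526, - 415,4, 967/14,407, 661 ]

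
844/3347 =844/3347  =  0.25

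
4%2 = 0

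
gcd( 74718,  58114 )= 8302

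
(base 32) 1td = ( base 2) 11110101101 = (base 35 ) 1l5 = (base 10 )1965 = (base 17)6DA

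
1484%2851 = 1484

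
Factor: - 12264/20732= - 42/71 = - 2^1*3^1*7^1*71^( - 1)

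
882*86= 75852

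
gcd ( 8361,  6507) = 9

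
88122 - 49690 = 38432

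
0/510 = 0 = 0.00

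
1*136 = 136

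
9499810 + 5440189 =14939999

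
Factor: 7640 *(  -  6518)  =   - 2^4 * 5^1 * 191^1 * 3259^1 =- 49797520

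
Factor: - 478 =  -2^1*239^1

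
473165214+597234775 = 1070399989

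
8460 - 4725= 3735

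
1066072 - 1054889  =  11183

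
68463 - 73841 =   -  5378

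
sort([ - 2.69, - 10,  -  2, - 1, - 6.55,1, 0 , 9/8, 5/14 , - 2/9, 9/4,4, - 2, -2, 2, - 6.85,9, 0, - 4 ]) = [ - 10  ,- 6.85, - 6.55, - 4, - 2.69, - 2, - 2,  -  2,-1,-2/9,0, 0,5/14,1,9/8,2, 9/4,4 , 9]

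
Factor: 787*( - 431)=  - 339197= - 431^1* 787^1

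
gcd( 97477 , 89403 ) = 1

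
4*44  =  176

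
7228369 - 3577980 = 3650389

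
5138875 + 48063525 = 53202400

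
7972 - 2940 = 5032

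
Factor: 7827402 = 2^1*3^1*11^1*233^1*509^1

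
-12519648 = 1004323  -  13523971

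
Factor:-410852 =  - 2^2*13^1 *7901^1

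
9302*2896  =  26938592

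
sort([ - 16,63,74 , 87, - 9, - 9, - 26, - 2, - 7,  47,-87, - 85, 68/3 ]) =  [ - 87, - 85, - 26,-16, - 9, - 9,  -  7,  -  2,68/3, 47,63,74, 87]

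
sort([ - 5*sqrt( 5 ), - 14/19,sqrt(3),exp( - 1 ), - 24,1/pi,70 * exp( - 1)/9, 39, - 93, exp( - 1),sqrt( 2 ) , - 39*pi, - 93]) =[ - 39 * pi, -93, - 93 , - 24, - 5*sqrt (5) , - 14/19, 1/pi,exp( - 1),exp( - 1),sqrt(2), sqrt( 3 ), 70 * exp( - 1)/9,39 ] 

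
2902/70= 41+16/35=41.46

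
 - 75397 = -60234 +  - 15163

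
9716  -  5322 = 4394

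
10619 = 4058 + 6561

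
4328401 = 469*9229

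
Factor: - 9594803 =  - 37^1  *211^1*1229^1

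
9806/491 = 9806/491 = 19.97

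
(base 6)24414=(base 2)111000011010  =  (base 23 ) 6im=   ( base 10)3610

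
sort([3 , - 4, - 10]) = [ - 10, - 4, 3 ] 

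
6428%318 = 68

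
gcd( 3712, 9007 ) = 1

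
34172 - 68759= - 34587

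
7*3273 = 22911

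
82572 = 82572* 1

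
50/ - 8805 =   -  1 + 1751/1761 = -0.01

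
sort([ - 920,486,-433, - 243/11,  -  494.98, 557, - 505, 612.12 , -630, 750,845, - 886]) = [ - 920, - 886, - 630, - 505, - 494.98, - 433, - 243/11,486,557,  612.12,750,845]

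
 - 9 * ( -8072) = 72648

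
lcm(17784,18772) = 337896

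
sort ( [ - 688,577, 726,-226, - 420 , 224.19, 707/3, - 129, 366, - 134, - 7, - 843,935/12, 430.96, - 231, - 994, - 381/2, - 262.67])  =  [ - 994,-843, - 688, - 420, - 262.67,- 231, - 226, - 381/2,-134,  -  129, - 7,935/12,224.19 , 707/3,  366, 430.96, 577, 726]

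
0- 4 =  - 4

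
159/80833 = 159/80833 = 0.00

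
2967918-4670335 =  - 1702417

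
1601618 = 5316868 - 3715250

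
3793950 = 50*75879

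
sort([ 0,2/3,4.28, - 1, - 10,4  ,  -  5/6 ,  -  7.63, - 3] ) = [  -  10,  -  7.63, - 3, - 1,-5/6, 0, 2/3 , 4,4.28 ]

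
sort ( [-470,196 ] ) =[-470 , 196 ] 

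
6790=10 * 679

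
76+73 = 149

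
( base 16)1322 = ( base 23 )95M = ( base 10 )4898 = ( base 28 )66q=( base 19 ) daf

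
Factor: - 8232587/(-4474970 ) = 2^( - 1 )*5^(- 1 )*  11^1*211^1 * 661^(-1 )*677^(  -  1 )*3547^1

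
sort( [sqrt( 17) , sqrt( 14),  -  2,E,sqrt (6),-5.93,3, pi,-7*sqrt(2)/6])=[ - 5.93, - 2 ,-7 * sqrt(2)/6, sqrt(6 ),E,3,pi, sqrt(14),  sqrt(17 )]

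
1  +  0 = 1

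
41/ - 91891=  -  1 + 91850/91891 = - 0.00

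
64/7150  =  32/3575 = 0.01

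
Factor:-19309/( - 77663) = 37^( - 1 )*2099^( - 1 )*19309^1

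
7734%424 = 102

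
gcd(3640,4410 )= 70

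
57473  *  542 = 31150366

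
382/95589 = 382/95589 = 0.00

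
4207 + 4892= 9099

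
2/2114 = 1/1057 = 0.00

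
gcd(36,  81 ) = 9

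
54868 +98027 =152895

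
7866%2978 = 1910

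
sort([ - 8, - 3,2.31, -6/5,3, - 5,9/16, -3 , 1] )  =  [ - 8, - 5, - 3,- 3, - 6/5, 9/16,1, 2.31 , 3]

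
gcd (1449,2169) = 9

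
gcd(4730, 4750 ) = 10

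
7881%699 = 192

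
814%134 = 10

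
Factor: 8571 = 3^1*2857^1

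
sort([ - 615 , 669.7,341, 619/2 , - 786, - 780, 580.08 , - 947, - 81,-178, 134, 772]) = [ -947 ,-786, - 780,  -  615, - 178, - 81,134 , 619/2,341, 580.08, 669.7,772] 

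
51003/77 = 51003/77 = 662.38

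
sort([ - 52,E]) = [ - 52,E ] 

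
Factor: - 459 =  - 3^3*  17^1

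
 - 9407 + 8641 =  - 766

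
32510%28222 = 4288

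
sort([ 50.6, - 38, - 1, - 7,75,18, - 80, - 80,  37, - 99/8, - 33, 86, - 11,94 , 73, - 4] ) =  [ - 80,  -  80,- 38, - 33,-99/8, - 11, - 7, - 4, - 1,18,37,50.6,73 , 75,86, 94 ] 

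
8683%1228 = 87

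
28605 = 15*1907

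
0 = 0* 752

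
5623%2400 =823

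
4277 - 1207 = 3070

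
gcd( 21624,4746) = 6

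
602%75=2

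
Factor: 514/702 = 3^( - 3)*13^( - 1 )*257^1 = 257/351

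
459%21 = 18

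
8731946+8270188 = 17002134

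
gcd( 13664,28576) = 32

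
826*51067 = 42181342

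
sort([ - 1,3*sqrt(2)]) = [ - 1,3*sqrt(2)]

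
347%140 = 67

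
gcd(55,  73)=1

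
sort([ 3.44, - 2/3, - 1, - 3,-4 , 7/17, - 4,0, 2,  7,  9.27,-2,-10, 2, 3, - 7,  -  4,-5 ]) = [-10,- 7, - 5,  -  4, - 4, - 4 ,-3 , - 2,  -  1, - 2/3,0,7/17,  2, 2, 3, 3.44,  7, 9.27 ] 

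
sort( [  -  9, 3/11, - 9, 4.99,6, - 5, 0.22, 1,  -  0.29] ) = [ - 9,  -  9, - 5, - 0.29,0.22, 3/11,1,  4.99,6] 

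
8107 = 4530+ 3577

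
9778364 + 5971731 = 15750095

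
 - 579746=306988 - 886734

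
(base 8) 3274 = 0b11010111100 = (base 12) BB8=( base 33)1j8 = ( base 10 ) 1724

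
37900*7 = 265300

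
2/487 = 2/487 = 0.00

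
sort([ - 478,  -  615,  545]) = [-615, - 478,545]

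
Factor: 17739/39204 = 219/484 = 2^( - 2) * 3^1*11^( - 2 )*73^1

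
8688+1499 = 10187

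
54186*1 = 54186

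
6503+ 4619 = 11122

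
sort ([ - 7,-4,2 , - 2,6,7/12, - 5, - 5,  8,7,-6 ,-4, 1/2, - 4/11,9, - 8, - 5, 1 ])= [-8, - 7,- 6 ,-5, - 5, - 5,-4, - 4, - 2,-4/11,1/2, 7/12,1, 2, 6, 7,8,9]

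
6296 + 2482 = 8778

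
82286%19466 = 4422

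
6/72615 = 2/24205 = 0.00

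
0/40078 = 0 = 0.00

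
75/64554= 25/21518  =  0.00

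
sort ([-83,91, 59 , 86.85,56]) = [ - 83,56 , 59, 86.85, 91] 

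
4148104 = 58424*71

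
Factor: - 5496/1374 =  - 2^2= - 4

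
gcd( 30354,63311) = 1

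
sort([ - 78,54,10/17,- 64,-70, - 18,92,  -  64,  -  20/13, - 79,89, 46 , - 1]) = [  -  79, - 78, - 70, - 64 , - 64,-18,  -  20/13, - 1,10/17,  46,54 , 89 , 92 ]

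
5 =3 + 2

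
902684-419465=483219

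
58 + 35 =93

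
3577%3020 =557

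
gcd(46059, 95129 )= 1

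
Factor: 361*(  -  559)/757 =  - 201799/757 = - 13^1 * 19^2 * 43^1*757^(  -  1)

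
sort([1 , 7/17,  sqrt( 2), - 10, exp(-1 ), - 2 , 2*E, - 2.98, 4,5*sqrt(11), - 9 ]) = [-10, - 9,- 2.98, - 2, exp(  -  1 ), 7/17,  1, sqrt( 2),  4,2*E, 5*sqrt(11)]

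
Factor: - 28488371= - 28488371^1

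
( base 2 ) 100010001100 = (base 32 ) 24c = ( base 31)28i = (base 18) 6da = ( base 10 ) 2188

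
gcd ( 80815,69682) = 1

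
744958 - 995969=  - 251011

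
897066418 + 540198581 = 1437264999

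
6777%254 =173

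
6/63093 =2/21031  =  0.00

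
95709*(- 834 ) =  - 79821306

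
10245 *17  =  174165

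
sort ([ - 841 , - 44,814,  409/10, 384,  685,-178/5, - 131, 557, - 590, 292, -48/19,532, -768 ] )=[ - 841, - 768,-590, - 131, - 44 , - 178/5, - 48/19, 409/10, 292,384, 532, 557, 685, 814 ] 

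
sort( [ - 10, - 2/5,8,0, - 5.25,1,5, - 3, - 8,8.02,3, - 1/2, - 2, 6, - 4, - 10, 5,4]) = [ - 10,-10, - 8, - 5.25, - 4, - 3, - 2,-1/2, - 2/5, 0 , 1,3, 4, 5,5,6,8, 8.02]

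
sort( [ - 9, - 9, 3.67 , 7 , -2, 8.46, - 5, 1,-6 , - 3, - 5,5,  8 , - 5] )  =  [ - 9, - 9, - 6,-5, - 5, - 5, - 3, - 2, 1, 3.67,5,7,  8, 8.46] 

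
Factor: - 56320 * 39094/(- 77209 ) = 200161280/7019=2^11*5^1*11^1*1777^1*7019^( - 1 ) 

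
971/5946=971/5946= 0.16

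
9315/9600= 621/640 = 0.97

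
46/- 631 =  - 46/631 =-0.07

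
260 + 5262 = 5522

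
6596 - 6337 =259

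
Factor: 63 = 3^2*7^1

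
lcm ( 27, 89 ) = 2403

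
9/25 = 9/25 = 0.36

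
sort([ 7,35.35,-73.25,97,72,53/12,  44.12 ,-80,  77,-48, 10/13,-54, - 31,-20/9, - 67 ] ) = [ - 80, - 73.25,-67, - 54,-48, - 31, - 20/9, 10/13, 53/12, 7, 35.35,  44.12, 72, 77,97 ]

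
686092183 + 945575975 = 1631668158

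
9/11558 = 9/11558 =0.00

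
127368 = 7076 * 18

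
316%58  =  26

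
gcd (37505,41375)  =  5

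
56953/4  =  14238 + 1/4 = 14238.25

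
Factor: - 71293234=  - 2^1*79^1*653^1 * 691^1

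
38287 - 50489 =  - 12202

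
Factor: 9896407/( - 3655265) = -5^( - 1 )*43^1*230149^1*731053^( - 1)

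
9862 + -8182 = 1680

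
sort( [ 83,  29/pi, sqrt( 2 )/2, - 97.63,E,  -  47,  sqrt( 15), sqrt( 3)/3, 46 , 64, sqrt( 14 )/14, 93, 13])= [ - 97.63, - 47, sqrt(14 ) /14, sqrt( 3)/3,sqrt(2 ) /2,E, sqrt( 15 ),  29/pi, 13,46,64,83,  93 ] 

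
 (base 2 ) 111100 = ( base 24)2c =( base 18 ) 36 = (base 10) 60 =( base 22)2G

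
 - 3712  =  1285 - 4997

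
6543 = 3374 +3169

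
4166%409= 76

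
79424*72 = 5718528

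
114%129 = 114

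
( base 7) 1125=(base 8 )633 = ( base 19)12c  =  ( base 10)411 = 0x19b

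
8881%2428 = 1597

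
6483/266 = 6483/266 = 24.37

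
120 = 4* 30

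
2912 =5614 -2702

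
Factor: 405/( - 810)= - 1/2  =  - 2^(  -  1) 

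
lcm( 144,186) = 4464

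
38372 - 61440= - 23068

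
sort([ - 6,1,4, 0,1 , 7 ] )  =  [ - 6 , 0 , 1,1, 4,7] 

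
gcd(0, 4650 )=4650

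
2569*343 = 881167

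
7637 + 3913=11550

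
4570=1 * 4570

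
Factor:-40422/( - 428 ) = 2^( - 1 )*3^1 *107^( - 1)*6737^1 = 20211/214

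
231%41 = 26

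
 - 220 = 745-965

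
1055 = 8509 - 7454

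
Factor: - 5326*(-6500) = 2^3*5^3*13^1* 2663^1 = 34619000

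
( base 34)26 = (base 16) 4a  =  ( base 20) 3e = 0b1001010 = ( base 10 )74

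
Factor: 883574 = 2^1*441787^1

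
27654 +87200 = 114854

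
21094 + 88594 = 109688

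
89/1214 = 89/1214=0.07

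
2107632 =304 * 6933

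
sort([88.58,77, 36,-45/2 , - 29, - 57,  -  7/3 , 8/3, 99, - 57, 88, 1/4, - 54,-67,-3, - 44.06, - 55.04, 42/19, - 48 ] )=[ - 67, - 57, - 57,- 55.04 ,-54 , - 48, - 44.06, - 29, - 45/2, - 3 , - 7/3, 1/4, 42/19, 8/3, 36, 77,88, 88.58,99] 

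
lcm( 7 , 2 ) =14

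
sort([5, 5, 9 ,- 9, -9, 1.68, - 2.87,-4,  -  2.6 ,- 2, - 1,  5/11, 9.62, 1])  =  [-9, -9,-4,- 2.87,-2.6,- 2,- 1, 5/11, 1, 1.68, 5,5, 9, 9.62]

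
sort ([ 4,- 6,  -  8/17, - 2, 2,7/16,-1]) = [ - 6, - 2 , - 1,-8/17, 7/16, 2, 4]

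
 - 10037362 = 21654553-31691915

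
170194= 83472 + 86722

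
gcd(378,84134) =2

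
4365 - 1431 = 2934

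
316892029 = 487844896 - 170952867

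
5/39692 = 5/39692 = 0.00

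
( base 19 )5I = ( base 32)3H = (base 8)161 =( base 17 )6B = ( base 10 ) 113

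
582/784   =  291/392 =0.74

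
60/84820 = 3/4241 = 0.00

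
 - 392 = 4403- 4795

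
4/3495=4/3495=0.00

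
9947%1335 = 602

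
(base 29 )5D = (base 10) 158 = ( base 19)86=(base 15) A8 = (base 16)9e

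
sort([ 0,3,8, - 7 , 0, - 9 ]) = [ - 9, - 7,0,0 , 3, 8]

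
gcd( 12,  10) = 2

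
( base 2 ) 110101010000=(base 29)41f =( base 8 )6520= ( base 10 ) 3408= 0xD50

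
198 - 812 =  - 614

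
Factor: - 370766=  -2^1*11^1*19^1 * 887^1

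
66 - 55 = 11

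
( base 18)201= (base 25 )10o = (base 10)649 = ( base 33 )JM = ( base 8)1211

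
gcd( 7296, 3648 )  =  3648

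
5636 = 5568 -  - 68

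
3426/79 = 3426/79 = 43.37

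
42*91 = 3822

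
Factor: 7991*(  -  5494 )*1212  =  -53209895448 = - 2^3*3^1*41^1*61^1 * 67^1*101^1*131^1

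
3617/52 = 3617/52 = 69.56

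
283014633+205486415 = 488501048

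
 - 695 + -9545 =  - 10240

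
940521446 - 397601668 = 542919778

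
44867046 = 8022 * 5593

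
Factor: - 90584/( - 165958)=268/491 = 2^2*67^1*491^(-1)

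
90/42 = 15/7  =  2.14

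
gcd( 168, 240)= 24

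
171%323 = 171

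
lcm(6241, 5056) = 399424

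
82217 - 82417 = - 200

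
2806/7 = 2806/7 = 400.86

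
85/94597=85/94597 = 0.00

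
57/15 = 19/5= 3.80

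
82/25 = 3 + 7/25=3.28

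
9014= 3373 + 5641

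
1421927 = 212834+1209093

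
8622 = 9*958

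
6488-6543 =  - 55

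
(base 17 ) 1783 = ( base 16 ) 1ba3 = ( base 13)32b3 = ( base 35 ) 5r5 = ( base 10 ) 7075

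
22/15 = 1 + 7/15 = 1.47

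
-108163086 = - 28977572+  - 79185514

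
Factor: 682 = 2^1*11^1*31^1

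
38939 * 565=22000535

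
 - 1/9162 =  - 1 +9161/9162 =- 0.00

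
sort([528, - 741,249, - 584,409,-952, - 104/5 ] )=[ - 952 ,-741 ,-584, - 104/5 , 249,409,528 ] 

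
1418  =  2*709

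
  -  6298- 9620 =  - 15918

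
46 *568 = 26128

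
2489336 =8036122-5546786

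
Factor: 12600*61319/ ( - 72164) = - 2^1*3^2  *  5^2 * 7^1 * 17^1 * 3607^1* 18041^( - 1) = -  193154850/18041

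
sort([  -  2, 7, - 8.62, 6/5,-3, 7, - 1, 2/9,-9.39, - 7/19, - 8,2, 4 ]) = [-9.39,  -  8.62,  -  8, - 3,  -  2, - 1, - 7/19,2/9, 6/5,2, 4, 7, 7]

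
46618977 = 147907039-101288062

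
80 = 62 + 18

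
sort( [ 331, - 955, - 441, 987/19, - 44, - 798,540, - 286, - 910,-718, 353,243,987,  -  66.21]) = [ - 955, - 910,-798 , - 718, - 441, - 286, - 66.21, - 44,987/19, 243,331, 353,540,987] 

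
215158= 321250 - 106092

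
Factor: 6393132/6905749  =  2^2* 3^2*61^( - 1 )*257^1 * 691^1 * 113209^( - 1 ) 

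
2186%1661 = 525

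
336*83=27888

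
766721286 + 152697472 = 919418758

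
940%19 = 9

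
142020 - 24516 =117504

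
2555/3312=2555/3312=0.77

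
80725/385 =209 + 52/77 = 209.68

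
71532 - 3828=67704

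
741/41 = 18 + 3/41 = 18.07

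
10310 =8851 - -1459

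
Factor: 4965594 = 2^1*3^1*827599^1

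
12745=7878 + 4867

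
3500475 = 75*46673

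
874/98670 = 19/2145 = 0.01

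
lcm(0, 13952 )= 0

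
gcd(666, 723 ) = 3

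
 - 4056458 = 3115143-7171601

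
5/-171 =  - 1 + 166/171 =-0.03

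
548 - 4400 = - 3852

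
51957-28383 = 23574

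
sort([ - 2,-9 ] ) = [  -  9 , - 2] 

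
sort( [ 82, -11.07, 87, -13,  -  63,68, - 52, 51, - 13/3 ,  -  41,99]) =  [  -  63, - 52, - 41, - 13, - 11.07, - 13/3 , 51, 68, 82, 87 , 99]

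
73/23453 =73/23453 = 0.00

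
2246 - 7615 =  -5369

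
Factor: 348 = 2^2 * 3^1*29^1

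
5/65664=5/65664 = 0.00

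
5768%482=466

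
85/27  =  3 + 4/27=3.15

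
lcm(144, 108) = 432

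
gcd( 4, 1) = 1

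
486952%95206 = 10922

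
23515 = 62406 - 38891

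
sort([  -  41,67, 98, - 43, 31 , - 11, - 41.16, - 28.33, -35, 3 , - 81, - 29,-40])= [ - 81, - 43, -41.16, -41, - 40, - 35,-29,-28.33, - 11, 3, 31 , 67, 98]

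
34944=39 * 896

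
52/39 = 4/3 = 1.33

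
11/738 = 11/738  =  0.01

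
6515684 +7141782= 13657466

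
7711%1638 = 1159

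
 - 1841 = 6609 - 8450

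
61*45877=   2798497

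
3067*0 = 0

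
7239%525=414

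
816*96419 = 78677904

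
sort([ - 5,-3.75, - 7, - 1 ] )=[-7, -5, - 3.75,-1]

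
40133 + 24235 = 64368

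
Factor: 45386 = 2^1*11^1 * 2063^1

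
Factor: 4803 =3^1 * 1601^1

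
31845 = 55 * 579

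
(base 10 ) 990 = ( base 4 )33132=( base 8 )1736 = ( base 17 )374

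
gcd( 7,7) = 7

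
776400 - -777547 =1553947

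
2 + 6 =8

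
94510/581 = 162 + 388/581 = 162.67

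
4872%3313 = 1559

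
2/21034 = 1/10517 = 0.00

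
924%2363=924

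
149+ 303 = 452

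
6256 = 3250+3006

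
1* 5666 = 5666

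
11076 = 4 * 2769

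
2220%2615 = 2220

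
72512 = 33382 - -39130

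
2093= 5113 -3020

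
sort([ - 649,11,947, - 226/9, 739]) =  [  -  649, - 226/9, 11,739,  947] 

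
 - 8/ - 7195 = 8/7195 = 0.00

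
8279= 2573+5706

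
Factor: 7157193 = 3^1*257^1*9283^1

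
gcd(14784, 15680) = 448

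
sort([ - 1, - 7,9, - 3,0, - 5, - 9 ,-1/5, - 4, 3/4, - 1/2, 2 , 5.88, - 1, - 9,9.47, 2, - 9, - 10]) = [ - 10, - 9, - 9, - 9,-7, - 5, - 4, - 3, - 1 , - 1, - 1/2, - 1/5,0,3/4, 2, 2, 5.88, 9, 9.47] 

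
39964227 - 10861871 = 29102356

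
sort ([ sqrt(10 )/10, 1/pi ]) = [sqrt(10 )/10, 1/pi ]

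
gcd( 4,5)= 1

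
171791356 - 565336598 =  - 393545242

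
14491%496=107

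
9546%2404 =2334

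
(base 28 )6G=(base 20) 94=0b10111000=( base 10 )184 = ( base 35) 59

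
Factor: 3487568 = 2^4*7^1*31139^1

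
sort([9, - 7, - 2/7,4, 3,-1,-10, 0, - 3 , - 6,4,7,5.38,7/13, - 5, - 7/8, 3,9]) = [ - 10, - 7, - 6, - 5, - 3, - 1  ,-7/8, - 2/7, 0, 7/13,3, 3,  4,4,5.38,7, 9, 9 ] 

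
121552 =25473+96079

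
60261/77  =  60261/77 = 782.61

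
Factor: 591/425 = 3^1*5^( - 2)*17^( - 1 )*197^1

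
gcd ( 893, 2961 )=47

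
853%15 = 13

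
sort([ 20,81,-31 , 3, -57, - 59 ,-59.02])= [ - 59.02 , - 59, -57,-31, 3, 20,81]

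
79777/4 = 19944 + 1/4 = 19944.25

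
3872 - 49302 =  - 45430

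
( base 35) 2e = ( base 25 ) 39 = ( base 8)124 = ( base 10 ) 84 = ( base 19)48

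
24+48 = 72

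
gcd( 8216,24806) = 158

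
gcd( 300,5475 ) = 75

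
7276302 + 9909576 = 17185878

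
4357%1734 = 889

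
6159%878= 13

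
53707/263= 204 + 55/263= 204.21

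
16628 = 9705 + 6923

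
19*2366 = 44954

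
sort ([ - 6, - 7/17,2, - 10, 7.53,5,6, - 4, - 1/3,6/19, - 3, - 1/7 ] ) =[-10,-6,-4,  -  3,-7/17,-1/3, - 1/7,6/19,2,5,6,7.53] 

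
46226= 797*58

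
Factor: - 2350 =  - 2^1*5^2*47^1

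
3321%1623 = 75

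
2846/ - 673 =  - 5 + 519/673 = -4.23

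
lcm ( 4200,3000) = 21000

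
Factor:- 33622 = - 2^1*16811^1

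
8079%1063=638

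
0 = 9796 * 0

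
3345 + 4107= 7452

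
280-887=-607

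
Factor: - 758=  - 2^1*379^1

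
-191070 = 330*( - 579 )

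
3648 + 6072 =9720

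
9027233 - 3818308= 5208925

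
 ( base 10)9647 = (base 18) 1BDH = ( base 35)7um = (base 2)10010110101111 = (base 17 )1g68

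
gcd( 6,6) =6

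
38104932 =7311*5212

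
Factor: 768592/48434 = 968/61 = 2^3*11^2*61^( - 1)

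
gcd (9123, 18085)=1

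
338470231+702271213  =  1040741444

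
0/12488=0 = 0.00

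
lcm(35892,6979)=251244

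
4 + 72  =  76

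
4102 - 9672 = -5570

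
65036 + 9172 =74208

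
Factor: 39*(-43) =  -3^1*13^1*43^1 = - 1677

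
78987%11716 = 8691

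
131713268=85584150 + 46129118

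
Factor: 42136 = 2^3*23^1*229^1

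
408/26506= 204/13253=0.02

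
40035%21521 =18514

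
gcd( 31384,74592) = 8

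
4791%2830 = 1961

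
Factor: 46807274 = 2^1 * 23403637^1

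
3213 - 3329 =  - 116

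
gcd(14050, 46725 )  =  25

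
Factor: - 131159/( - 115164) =2^( - 2 )*3^(-2)*41^1 = 41/36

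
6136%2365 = 1406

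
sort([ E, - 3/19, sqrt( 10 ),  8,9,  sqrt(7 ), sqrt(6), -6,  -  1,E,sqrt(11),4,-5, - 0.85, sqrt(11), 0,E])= [ - 6, - 5, - 1, - 0.85,  -  3/19,0, sqrt( 6), sqrt(7 ), E, E, E,sqrt( 10), sqrt(11 ), sqrt( 11), 4, 8, 9]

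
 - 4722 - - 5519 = 797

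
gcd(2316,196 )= 4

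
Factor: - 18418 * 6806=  - 125352908 = -2^2*41^1*83^1 * 9209^1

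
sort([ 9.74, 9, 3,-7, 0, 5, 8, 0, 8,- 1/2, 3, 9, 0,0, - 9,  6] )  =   [ - 9, - 7, - 1/2, 0,  0, 0  ,  0,3,3, 5, 6,8,  8,  9,9, 9.74] 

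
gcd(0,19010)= 19010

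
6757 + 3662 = 10419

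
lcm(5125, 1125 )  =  46125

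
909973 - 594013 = 315960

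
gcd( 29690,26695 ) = 5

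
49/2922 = 49/2922 =0.02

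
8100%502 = 68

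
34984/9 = 34984/9 = 3887.11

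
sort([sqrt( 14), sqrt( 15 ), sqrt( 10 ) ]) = [sqrt(10), sqrt(14),sqrt(15)]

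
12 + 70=82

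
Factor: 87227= 7^1*17^1*733^1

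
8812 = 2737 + 6075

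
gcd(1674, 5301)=279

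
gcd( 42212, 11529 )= 61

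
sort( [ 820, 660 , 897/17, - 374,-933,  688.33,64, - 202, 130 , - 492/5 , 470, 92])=[ - 933, - 374, - 202, - 492/5, 897/17,64, 92 , 130 , 470, 660,688.33, 820]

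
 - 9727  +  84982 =75255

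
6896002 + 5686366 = 12582368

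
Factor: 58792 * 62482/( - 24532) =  - 2^2 * 7^1*4463^1*6133^ (  -  1 )*7349^1 =- 918360436/6133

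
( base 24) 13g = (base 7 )1636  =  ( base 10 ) 664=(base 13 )3c1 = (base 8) 1230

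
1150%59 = 29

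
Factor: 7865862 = 2^1*3^1*23^1 * 56999^1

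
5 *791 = 3955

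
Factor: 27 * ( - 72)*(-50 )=97200 = 2^4 * 3^5 * 5^2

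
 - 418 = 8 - 426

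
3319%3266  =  53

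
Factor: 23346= 2^1*3^2*1297^1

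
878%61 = 24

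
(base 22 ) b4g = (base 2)1010100110100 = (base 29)6d5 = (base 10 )5428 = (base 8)12464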